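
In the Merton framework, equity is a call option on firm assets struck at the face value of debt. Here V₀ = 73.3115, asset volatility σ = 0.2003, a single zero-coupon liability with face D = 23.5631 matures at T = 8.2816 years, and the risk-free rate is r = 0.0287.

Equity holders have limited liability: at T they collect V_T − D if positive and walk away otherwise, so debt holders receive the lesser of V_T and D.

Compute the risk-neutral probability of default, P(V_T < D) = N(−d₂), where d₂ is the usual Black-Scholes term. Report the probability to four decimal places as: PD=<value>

PD=0.0182

d₁ = [ln(V₀/D) + (r + σ²/2)T] / (σ√T)
   = [ln(73.3115/23.5631) + (0.0287 + 0.5·0.2003²)·8.2816] / (0.2003·√8.2816)
   = [1.135036 + 0.403811] / 0.576419 = 2.669668
d₂ = d₁ − σ√T = 2.669668 − 0.576419 = 2.093250
risk-neutral PD = N(−d₂) = N(-2.093250) = 0.018163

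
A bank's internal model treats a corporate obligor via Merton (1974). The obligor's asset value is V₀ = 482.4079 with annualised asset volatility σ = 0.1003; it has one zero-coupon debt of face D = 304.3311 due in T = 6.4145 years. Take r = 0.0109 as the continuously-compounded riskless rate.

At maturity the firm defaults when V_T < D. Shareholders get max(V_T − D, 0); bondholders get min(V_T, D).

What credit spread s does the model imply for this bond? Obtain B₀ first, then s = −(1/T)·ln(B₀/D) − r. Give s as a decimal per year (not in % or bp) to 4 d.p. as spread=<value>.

d₁ = [ln(V₀/D) + (r + σ²/2)T] / (σ√T)
   = [ln(482.4079/304.3311) + (0.0109 + 0.5·0.1003²)·6.4145] / (0.1003·√6.4145)
   = [0.460674 + 0.102183] / 0.254028 = 2.215725
d₂ = d₁ − σ√T = 2.215725 − 0.254028 = 1.961696
N(d₁) = 0.986645,  N(d₂) = 0.975101,  e^(−rT) = 0.932470
E₀ = V₀·N(d₁) − D·e^(−rT)·N(d₂)
   = 482.4079·0.986645 − 304.3311·0.932470·0.975101 = 199.251374
B₀ = V₀ − E₀ = 482.4079 − 199.251374 = 283.156526
spread = −(1/T)·ln(B₀/D) − r = −(1/6.4145)·ln(283.156526/304.3311) − 0.0109 = 0.00034272

spread=0.0003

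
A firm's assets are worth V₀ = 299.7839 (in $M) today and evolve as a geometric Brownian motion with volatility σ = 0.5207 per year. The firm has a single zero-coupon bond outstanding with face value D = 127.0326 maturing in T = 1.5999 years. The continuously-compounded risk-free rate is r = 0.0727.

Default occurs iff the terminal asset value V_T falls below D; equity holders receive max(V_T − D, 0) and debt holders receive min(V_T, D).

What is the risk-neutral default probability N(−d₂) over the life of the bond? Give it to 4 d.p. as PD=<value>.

d₁ = [ln(V₀/D) + (r + σ²/2)T] / (σ√T)
   = [ln(299.7839/127.0326) + (0.0727 + 0.5·0.5207²)·1.5999] / (0.5207·√1.5999)
   = [0.858618 + 0.333202] / 0.658619 = 1.809576
d₂ = d₁ − σ√T = 1.809576 − 0.658619 = 1.150957
risk-neutral PD = N(−d₂) = N(-1.150957) = 0.124875

PD=0.1249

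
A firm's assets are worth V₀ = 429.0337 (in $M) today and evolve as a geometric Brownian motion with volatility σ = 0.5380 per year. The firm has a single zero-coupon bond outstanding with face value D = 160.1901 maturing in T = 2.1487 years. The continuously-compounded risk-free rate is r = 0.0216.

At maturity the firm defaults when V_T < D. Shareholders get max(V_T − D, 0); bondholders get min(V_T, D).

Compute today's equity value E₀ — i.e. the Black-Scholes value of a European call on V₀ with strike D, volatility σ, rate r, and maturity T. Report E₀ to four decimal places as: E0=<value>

E0=284.6754

d₁ = [ln(V₀/D) + (r + σ²/2)T] / (σ√T)
   = [ln(429.0337/160.1901) + (0.0216 + 0.5·0.5380²)·2.1487] / (0.5380·√2.1487)
   = [0.985174 + 0.357376] / 0.788624 = 1.702395
d₂ = d₁ − σ√T = 1.702395 − 0.788624 = 0.913771
N(d₁) = 0.955659,  N(d₂) = 0.819581,  e^(−rT) = 0.954649
E₀ = V₀·N(d₁) − D·e^(−rT)·N(d₂)
   = 429.0337·0.955659 − 160.1901·0.954649·0.819581 = 284.675369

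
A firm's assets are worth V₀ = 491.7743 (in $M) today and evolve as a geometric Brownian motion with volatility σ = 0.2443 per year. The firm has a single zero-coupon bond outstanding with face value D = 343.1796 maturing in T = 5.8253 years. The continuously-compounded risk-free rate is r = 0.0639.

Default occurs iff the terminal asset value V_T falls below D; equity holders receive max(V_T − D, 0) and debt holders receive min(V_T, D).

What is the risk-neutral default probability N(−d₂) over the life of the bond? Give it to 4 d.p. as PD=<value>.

PD=0.1719

d₁ = [ln(V₀/D) + (r + σ²/2)T] / (σ√T)
   = [ln(491.7743/343.1796) + (0.0639 + 0.5·0.2443²)·5.8253] / (0.2443·√5.8253)
   = [0.359766 + 0.546071] / 0.589634 = 1.536269
d₂ = d₁ − σ√T = 1.536269 − 0.589634 = 0.946635
risk-neutral PD = N(−d₂) = N(-0.946635) = 0.171912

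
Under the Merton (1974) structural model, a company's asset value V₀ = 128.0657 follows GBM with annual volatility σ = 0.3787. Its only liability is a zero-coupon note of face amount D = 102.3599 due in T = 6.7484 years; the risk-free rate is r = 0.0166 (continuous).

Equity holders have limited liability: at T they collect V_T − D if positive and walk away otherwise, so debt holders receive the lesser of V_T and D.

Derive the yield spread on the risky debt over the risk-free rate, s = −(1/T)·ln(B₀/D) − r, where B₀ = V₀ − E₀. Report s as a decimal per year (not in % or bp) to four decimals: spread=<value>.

spread=0.0480

d₁ = [ln(V₀/D) + (r + σ²/2)T] / (σ√T)
   = [ln(128.0657/102.3599) + (0.0166 + 0.5·0.3787²)·6.7484] / (0.3787·√6.7484)
   = [0.224048 + 0.595930] / 0.983775 = 0.833502
d₂ = d₁ − σ√T = 0.833502 − 0.983775 = -0.150273
N(d₁) = 0.797719,  N(d₂) = 0.440275,  e^(−rT) = 0.894023
E₀ = V₀·N(d₁) − D·e^(−rT)·N(d₂)
   = 128.0657·0.797719 − 102.3599·0.894023·0.440275 = 61.869987
B₀ = V₀ − E₀ = 128.0657 − 61.869987 = 66.195713
spread = −(1/T)·ln(B₀/D) − r = −(1/6.7484)·ln(66.195713/102.3599) − 0.0166 = 0.04799003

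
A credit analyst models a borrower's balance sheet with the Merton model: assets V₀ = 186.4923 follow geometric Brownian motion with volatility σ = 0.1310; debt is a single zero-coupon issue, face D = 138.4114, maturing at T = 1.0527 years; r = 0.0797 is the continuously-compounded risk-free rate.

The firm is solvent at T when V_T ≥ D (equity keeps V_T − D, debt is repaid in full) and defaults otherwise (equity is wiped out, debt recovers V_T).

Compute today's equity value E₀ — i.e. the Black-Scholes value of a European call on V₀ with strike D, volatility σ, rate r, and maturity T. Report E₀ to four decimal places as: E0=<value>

d₁ = [ln(V₀/D) + (r + σ²/2)T] / (σ√T)
   = [ln(186.4923/138.4114) + (0.0797 + 0.5·0.1310²)·1.0527] / (0.1310·√1.0527)
   = [0.298160 + 0.092933] / 0.134408 = 2.909751
d₂ = d₁ − σ√T = 2.909751 − 0.134408 = 2.775343
N(d₁) = 0.998191,  N(d₂) = 0.997243,  e^(−rT) = 0.919523
E₀ = V₀·N(d₁) − D·e^(−rT)·N(d₂)
   = 186.4923·0.998191 − 138.4114·0.919523·0.997243 = 59.233455

E0=59.2335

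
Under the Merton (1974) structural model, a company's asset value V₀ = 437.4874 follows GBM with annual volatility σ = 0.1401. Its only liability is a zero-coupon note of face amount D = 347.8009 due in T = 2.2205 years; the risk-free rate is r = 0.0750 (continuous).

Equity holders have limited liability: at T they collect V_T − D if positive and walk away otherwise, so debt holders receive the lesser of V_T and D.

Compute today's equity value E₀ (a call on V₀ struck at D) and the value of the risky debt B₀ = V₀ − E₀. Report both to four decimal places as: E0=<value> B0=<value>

d₁ = [ln(V₀/D) + (r + σ²/2)T] / (σ√T)
   = [ln(437.4874/347.8009) + (0.0750 + 0.5·0.1401²)·2.2205] / (0.1401·√2.2205)
   = [0.229418 + 0.188329] / 0.208768 = 2.001014
d₂ = d₁ − σ√T = 2.001014 − 0.208768 = 1.792246
N(d₁) = 0.977305,  N(d₂) = 0.963453,  e^(−rT) = 0.846591
E₀ = V₀·N(d₁) − D·e^(−rT)·N(d₂)
   = 437.4874·0.977305 − 347.8009·0.846591·0.963453 = 143.874313
B₀ = V₀ − E₀ = 437.4874 − 143.874313 = 293.613087

E0=143.8743 B0=293.6131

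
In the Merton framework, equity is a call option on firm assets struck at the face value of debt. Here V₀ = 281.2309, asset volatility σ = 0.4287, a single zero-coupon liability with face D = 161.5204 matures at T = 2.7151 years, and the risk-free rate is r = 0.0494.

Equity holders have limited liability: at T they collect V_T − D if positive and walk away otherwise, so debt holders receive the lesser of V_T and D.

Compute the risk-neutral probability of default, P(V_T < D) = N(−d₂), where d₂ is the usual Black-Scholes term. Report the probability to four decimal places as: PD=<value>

d₁ = [ln(V₀/D) + (r + σ²/2)T] / (σ√T)
   = [ln(281.2309/161.5204) + (0.0494 + 0.5·0.4287²)·2.7151] / (0.4287·√2.7151)
   = [0.554545 + 0.383621] / 0.706393 = 1.328108
d₂ = d₁ − σ√T = 1.328108 − 0.706393 = 0.621715
risk-neutral PD = N(−d₂) = N(-0.621715) = 0.267065

PD=0.2671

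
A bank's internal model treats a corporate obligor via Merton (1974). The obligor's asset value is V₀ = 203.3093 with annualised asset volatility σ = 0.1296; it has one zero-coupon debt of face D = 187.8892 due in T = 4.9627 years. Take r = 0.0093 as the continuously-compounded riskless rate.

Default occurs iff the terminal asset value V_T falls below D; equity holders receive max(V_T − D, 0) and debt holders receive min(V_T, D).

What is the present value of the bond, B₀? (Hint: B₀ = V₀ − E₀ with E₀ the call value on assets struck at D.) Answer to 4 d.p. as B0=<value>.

d₁ = [ln(V₀/D) + (r + σ²/2)T] / (σ√T)
   = [ln(203.3093/187.8892) + (0.0093 + 0.5·0.1296²)·4.9627] / (0.1296·√4.9627)
   = [0.078876 + 0.087830] / 0.288711 = 0.577415
d₂ = d₁ − σ√T = 0.577415 − 0.288711 = 0.288703
N(d₁) = 0.718170,  N(d₂) = 0.613596,  e^(−rT) = 0.954896
E₀ = V₀·N(d₁) − D·e^(−rT)·N(d₂)
   = 203.3093·0.718170 − 187.8892·0.954896·0.613596 = 35.922670
B₀ = V₀ − E₀ = 203.3093 − 35.922670 = 167.386630

B0=167.3866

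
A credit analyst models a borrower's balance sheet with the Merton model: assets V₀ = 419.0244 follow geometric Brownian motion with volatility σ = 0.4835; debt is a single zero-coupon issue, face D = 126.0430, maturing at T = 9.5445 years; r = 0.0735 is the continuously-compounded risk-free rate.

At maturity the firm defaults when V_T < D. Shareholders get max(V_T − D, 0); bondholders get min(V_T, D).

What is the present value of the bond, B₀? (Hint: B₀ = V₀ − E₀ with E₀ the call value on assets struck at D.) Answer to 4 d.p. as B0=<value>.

B0=52.8771

d₁ = [ln(V₀/D) + (r + σ²/2)T] / (σ√T)
   = [ln(419.0244/126.0430) + (0.0735 + 0.5·0.4835²)·9.5445] / (0.4835·√9.5445)
   = [1.201306 + 1.817140] / 1.493733 = 2.020740
d₂ = d₁ − σ√T = 2.020740 − 1.493733 = 0.527006
N(d₁) = 0.978347,  N(d₂) = 0.700905,  e^(−rT) = 0.495831
E₀ = V₀·N(d₁) − D·e^(−rT)·N(d₂)
   = 419.0244·0.978347 − 126.0430·0.495831·0.700905 = 366.147337
B₀ = V₀ − E₀ = 419.0244 − 366.147337 = 52.877063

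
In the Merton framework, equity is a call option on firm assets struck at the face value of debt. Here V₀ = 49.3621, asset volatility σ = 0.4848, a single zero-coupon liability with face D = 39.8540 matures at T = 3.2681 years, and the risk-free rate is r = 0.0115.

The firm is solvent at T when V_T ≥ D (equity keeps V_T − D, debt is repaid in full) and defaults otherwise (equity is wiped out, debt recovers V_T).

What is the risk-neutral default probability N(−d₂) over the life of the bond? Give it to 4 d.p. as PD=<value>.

PD=0.5601

d₁ = [ln(V₀/D) + (r + σ²/2)T] / (σ√T)
   = [ln(49.3621/39.8540) + (0.0115 + 0.5·0.4848²)·3.2681] / (0.4848·√3.2681)
   = [0.213960 + 0.421636] / 0.876416 = 0.725222
d₂ = d₁ − σ√T = 0.725222 − 0.876416 = -0.151194
risk-neutral PD = N(−d₂) = N(0.151194) = 0.560089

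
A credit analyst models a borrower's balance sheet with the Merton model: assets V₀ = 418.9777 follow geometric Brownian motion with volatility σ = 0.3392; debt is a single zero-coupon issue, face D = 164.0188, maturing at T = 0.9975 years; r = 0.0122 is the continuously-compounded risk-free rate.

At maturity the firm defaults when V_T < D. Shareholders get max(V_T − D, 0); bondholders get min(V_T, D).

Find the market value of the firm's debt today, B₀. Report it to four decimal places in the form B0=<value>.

d₁ = [ln(V₀/D) + (r + σ²/2)T] / (σ√T)
   = [ln(418.9777/164.0188) + (0.0122 + 0.5·0.3392²)·0.9975] / (0.3392·√0.9975)
   = [0.937837 + 0.069554] / 0.338776 = 2.973621
d₂ = d₁ − σ√T = 2.973621 − 0.338776 = 2.634845
N(d₁) = 0.998528,  N(d₂) = 0.995791,  e^(−rT) = 0.987904
E₀ = V₀·N(d₁) − D·e^(−rT)·N(d₂)
   = 418.9777·0.998528 − 164.0188·0.987904·0.995791 = 257.008257
B₀ = V₀ − E₀ = 418.9777 − 257.008257 = 161.969443

B0=161.9694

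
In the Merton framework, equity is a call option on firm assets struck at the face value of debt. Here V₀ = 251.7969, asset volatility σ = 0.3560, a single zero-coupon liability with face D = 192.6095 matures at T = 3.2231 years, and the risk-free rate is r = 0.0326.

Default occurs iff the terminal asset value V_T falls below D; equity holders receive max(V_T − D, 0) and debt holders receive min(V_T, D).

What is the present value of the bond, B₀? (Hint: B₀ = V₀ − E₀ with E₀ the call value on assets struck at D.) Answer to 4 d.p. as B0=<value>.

d₁ = [ln(V₀/D) + (r + σ²/2)T] / (σ√T)
   = [ln(251.7969/192.6095) + (0.0326 + 0.5·0.3560²)·3.2231] / (0.3560·√3.2231)
   = [0.267958 + 0.309314] / 0.639127 = 0.903221
d₂ = d₁ − σ√T = 0.903221 − 0.639127 = 0.264094
N(d₁) = 0.816796,  N(d₂) = 0.604146,  e^(−rT) = 0.900259
E₀ = V₀·N(d₁) − D·e^(−rT)·N(d₂)
   = 251.7969·0.816796 − 192.6095·0.900259·0.604146 = 100.908610
B₀ = V₀ − E₀ = 251.7969 − 100.908610 = 150.888290

B0=150.8883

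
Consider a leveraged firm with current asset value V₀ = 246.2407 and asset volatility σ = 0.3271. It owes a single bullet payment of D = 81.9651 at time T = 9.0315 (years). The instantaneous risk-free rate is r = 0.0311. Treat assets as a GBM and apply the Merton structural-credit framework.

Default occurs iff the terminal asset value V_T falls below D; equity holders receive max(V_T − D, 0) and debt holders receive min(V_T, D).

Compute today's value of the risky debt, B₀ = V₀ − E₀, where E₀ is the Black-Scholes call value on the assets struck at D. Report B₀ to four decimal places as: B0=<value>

B0=57.8500

d₁ = [ln(V₀/D) + (r + σ²/2)T] / (σ√T)
   = [ln(246.2407/81.9651) + (0.0311 + 0.5·0.3271²)·9.0315] / (0.3271·√9.0315)
   = [1.100016 + 0.764040] / 0.983016 = 1.896262
d₂ = d₁ − σ√T = 1.896262 − 0.983016 = 0.913246
N(d₁) = 0.971037,  N(d₂) = 0.819444,  e^(−rT) = 0.755119
E₀ = V₀·N(d₁) − D·e^(−rT)·N(d₂)
   = 246.2407·0.971037 − 81.9651·0.755119·0.819444 = 188.390743
B₀ = V₀ − E₀ = 246.2407 − 188.390743 = 57.849957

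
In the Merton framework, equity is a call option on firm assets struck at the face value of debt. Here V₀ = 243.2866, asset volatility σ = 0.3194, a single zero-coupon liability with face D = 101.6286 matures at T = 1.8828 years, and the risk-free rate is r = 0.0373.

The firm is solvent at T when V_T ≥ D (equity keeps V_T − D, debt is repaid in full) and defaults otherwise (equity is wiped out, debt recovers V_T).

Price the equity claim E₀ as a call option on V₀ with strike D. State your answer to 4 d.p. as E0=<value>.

d₁ = [ln(V₀/D) + (r + σ²/2)T] / (σ√T)
   = [ln(243.2866/101.6286) + (0.0373 + 0.5·0.3194²)·1.8828] / (0.3194·√1.8828)
   = [0.872915 + 0.166267] / 0.438265 = 2.371125
d₂ = d₁ − σ√T = 2.371125 − 0.438265 = 1.932860
N(d₁) = 0.991133,  N(d₂) = 0.973373,  e^(−rT) = 0.932181
E₀ = V₀·N(d₁) − D·e^(−rT)·N(d₂)
   = 243.2866·0.991133 − 101.6286·0.932181·0.973373 = 148.915656

E0=148.9157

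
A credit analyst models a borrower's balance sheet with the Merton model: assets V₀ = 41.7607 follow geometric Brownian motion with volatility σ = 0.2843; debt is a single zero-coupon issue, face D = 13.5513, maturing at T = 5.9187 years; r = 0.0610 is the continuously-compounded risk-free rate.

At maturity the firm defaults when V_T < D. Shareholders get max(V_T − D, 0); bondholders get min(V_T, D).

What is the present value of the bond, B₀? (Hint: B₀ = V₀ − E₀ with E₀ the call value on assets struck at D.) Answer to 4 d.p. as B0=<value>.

d₁ = [ln(V₀/D) + (r + σ²/2)T] / (σ√T)
   = [ln(41.7607/13.5513) + (0.0610 + 0.5·0.2843²)·5.9187] / (0.2843·√5.9187)
   = [1.125473 + 0.600235] / 0.691656 = 2.495038
d₂ = d₁ − σ√T = 2.495038 − 0.691656 = 1.803383
N(d₁) = 0.993703,  N(d₂) = 0.964336,  e^(−rT) = 0.696951
E₀ = V₀·N(d₁) − D·e^(−rT)·N(d₂)
   = 41.7607·0.993703 − 13.5513·0.696951·0.964336 = 32.389971
B₀ = V₀ − E₀ = 41.7607 − 32.389971 = 9.370729

B0=9.3707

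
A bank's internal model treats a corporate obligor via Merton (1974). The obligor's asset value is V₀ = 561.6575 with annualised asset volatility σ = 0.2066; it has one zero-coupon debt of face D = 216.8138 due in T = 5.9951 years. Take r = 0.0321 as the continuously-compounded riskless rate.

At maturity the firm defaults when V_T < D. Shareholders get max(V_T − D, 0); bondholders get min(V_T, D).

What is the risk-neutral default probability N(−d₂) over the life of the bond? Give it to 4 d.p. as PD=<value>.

d₁ = [ln(V₀/D) + (r + σ²/2)T] / (σ√T)
   = [ln(561.6575/216.8138) + (0.0321 + 0.5·0.2066²)·5.9951] / (0.2066·√5.9951)
   = [0.951853 + 0.320389] / 0.505858 = 2.515019
d₂ = d₁ − σ√T = 2.515019 − 0.505858 = 2.009161
risk-neutral PD = N(−d₂) = N(-2.009161) = 0.022260

PD=0.0223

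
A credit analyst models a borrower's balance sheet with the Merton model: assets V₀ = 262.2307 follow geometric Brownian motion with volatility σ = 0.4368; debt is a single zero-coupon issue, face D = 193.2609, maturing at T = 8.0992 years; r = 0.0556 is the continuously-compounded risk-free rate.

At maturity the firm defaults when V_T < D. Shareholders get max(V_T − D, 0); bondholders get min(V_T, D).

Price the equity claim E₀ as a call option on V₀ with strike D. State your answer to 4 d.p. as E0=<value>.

E0=172.6048

d₁ = [ln(V₀/D) + (r + σ²/2)T] / (σ√T)
   = [ln(262.2307/193.2609) + (0.0556 + 0.5·0.4368²)·8.0992] / (0.4368·√8.0992)
   = [0.305184 + 1.222956] / 1.243093 = 1.229304
d₂ = d₁ − σ√T = 1.229304 − 1.243093 = -0.013789
N(d₁) = 0.890521,  N(d₂) = 0.494499,  e^(−rT) = 0.637427
E₀ = V₀·N(d₁) − D·e^(−rT)·N(d₂)
   = 262.2307·0.890521 − 193.2609·0.637427·0.494499 = 172.604764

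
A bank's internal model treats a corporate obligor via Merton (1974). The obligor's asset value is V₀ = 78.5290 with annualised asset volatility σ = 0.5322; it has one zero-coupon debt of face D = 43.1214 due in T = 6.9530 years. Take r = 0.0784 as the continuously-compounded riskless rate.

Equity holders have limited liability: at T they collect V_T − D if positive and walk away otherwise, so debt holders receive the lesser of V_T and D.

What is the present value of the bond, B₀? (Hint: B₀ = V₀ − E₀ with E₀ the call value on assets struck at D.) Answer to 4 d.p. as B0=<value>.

d₁ = [ln(V₀/D) + (r + σ²/2)T] / (σ√T)
   = [ln(78.5290/43.1214) + (0.0784 + 0.5·0.5322²)·6.9530] / (0.5322·√6.9530)
   = [0.599449 + 1.529788] / 1.403334 = 1.517270
d₂ = d₁ − σ√T = 1.517270 − 1.403334 = 0.113936
N(d₁) = 0.935401,  N(d₂) = 0.545356,  e^(−rT) = 0.579775
E₀ = V₀·N(d₁) − D·e^(−rT)·N(d₂)
   = 78.5290·0.935401 − 43.1214·0.579775·0.545356 = 59.821802
B₀ = V₀ − E₀ = 78.5290 − 59.821802 = 18.707198

B0=18.7072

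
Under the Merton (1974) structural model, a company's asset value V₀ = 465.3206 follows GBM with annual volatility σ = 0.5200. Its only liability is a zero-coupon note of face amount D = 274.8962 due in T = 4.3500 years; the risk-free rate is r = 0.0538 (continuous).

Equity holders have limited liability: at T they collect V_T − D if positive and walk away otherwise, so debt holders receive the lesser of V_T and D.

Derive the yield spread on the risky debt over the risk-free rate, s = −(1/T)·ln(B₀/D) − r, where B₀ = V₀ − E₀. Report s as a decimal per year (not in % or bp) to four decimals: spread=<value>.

d₁ = [ln(V₀/D) + (r + σ²/2)T] / (σ√T)
   = [ln(465.3206/274.8962) + (0.0538 + 0.5·0.5200²)·4.3500] / (0.5200·√4.3500)
   = [0.526333 + 0.822150] / 1.084546 = 1.243362
d₂ = d₁ − σ√T = 1.243362 − 1.084546 = 0.158816
N(d₁) = 0.893133,  N(d₂) = 0.563093,  e^(−rT) = 0.791338
E₀ = V₀·N(d₁) − D·e^(−rT)·N(d₂)
   = 465.3206·0.893133 − 274.8962·0.791338·0.563093 = 293.100154
B₀ = V₀ − E₀ = 465.3206 − 293.100154 = 172.220446
spread = −(1/T)·ln(B₀/D) − r = −(1/4.3500)·ln(172.220446/274.8962) − 0.0538 = 0.05369845

spread=0.0537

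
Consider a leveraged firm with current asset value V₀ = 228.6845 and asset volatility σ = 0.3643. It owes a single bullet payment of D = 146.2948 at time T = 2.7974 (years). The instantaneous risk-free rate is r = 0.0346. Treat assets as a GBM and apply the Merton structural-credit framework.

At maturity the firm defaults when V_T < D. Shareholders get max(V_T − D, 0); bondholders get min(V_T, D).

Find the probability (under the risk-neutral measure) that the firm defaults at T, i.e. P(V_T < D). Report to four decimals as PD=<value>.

PD=0.2785

d₁ = [ln(V₀/D) + (r + σ²/2)T] / (σ√T)
   = [ln(228.6845/146.2948) + (0.0346 + 0.5·0.3643²)·2.7974] / (0.3643·√2.7974)
   = [0.446720 + 0.282418] / 0.609307 = 1.196666
d₂ = d₁ − σ√T = 1.196666 − 0.609307 = 0.587358
risk-neutral PD = N(−d₂) = N(-0.587358) = 0.278482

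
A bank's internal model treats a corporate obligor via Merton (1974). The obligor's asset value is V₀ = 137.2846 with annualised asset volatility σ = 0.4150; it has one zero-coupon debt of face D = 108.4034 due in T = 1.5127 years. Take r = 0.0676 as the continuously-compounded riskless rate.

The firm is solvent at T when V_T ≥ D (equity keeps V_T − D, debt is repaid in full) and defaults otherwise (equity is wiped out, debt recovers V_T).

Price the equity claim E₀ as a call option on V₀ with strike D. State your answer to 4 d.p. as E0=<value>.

d₁ = [ln(V₀/D) + (r + σ²/2)T] / (σ√T)
   = [ln(137.2846/108.4034) + (0.0676 + 0.5·0.4150²)·1.5127] / (0.4150·√1.5127)
   = [0.236197 + 0.232521] / 0.510416 = 0.918305
d₂ = d₁ − σ√T = 0.918305 − 0.510416 = 0.407888
N(d₁) = 0.820770,  N(d₂) = 0.658322,  e^(−rT) = 0.902796
E₀ = V₀·N(d₁) − D·e^(−rT)·N(d₂)
   = 137.2846·0.820770 − 108.4034·0.902796·0.658322 = 48.251651

E0=48.2517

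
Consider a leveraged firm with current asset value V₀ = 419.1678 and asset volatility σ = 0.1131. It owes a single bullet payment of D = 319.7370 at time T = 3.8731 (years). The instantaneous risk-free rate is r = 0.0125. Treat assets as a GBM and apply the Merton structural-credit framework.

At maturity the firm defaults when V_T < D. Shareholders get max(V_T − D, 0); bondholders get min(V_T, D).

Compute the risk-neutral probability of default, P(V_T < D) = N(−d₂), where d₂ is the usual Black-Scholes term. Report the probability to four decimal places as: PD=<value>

PD=0.0930

d₁ = [ln(V₀/D) + (r + σ²/2)T] / (σ√T)
   = [ln(419.1678/319.7370) + (0.0125 + 0.5·0.1131²)·3.8731] / (0.1131·√3.8731)
   = [0.270773 + 0.073185] / 0.222583 = 1.545302
d₂ = d₁ − σ√T = 1.545302 − 0.222583 = 1.322719
risk-neutral PD = N(−d₂) = N(-1.322719) = 0.092964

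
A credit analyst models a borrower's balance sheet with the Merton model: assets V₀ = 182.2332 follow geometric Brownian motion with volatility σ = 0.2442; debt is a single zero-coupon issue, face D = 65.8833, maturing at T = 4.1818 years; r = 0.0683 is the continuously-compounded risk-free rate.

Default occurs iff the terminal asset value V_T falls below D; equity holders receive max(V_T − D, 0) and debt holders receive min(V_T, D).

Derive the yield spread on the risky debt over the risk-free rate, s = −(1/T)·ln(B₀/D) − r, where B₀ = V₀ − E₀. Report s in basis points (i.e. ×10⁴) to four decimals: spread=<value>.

d₁ = [ln(V₀/D) + (r + σ²/2)T] / (σ√T)
   = [ln(182.2332/65.8833) + (0.0683 + 0.5·0.2442²)·4.1818] / (0.2442·√4.1818)
   = [1.017402 + 0.410305] / 0.499376 = 2.858985
d₂ = d₁ − σ√T = 2.858985 − 0.499376 = 2.359609
N(d₁) = 0.997875,  N(d₂) = 0.990853,  e^(−rT) = 0.751550
E₀ = V₀·N(d₁) − D·e^(−rT)·N(d₂)
   = 182.2332·0.997875 − 65.8833·0.751550·0.990853 = 132.784247
B₀ = V₀ − E₀ = 182.2332 − 132.784247 = 49.448953
spread = −(1/T)·ln(B₀/D) − r = −(1/4.1818)·ln(49.448953/65.8833) − 0.0683 = 0.00031737
in basis points: 0.00031737 × 10⁴ = 3.1737 bp

spread=3.1737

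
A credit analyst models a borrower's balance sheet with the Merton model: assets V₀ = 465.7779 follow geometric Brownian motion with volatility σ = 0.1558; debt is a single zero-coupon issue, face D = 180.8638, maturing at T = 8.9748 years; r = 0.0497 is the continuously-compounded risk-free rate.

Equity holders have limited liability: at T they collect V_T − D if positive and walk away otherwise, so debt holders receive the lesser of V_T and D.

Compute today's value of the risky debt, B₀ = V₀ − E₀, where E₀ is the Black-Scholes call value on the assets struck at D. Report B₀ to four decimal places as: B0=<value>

B0=115.7375

d₁ = [ln(V₀/D) + (r + σ²/2)T] / (σ√T)
   = [ln(465.7779/180.8638) + (0.0497 + 0.5·0.1558²)·8.9748] / (0.1558·√8.9748)
   = [0.945965 + 0.554973] / 0.466745 = 3.215754
d₂ = d₁ − σ√T = 3.215754 − 0.466745 = 2.749009
N(d₁) = 0.999349,  N(d₂) = 0.997011,  e^(−rT) = 0.640153
E₀ = V₀·N(d₁) − D·e^(−rT)·N(d₂)
   = 465.7779·0.999349 − 180.8638·0.640153·0.997011 = 350.040387
B₀ = V₀ − E₀ = 465.7779 − 350.040387 = 115.737513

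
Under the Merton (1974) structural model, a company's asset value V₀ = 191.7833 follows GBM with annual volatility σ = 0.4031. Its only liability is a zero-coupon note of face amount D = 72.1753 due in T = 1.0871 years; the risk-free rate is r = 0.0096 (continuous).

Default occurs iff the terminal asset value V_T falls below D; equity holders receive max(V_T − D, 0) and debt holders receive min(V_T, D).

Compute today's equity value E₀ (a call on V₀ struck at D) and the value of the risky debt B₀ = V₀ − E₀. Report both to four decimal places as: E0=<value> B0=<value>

d₁ = [ln(V₀/D) + (r + σ²/2)T] / (σ√T)
   = [ln(191.7833/72.1753) + (0.0096 + 0.5·0.4031²)·1.0871] / (0.4031·√1.0871)
   = [0.977268 + 0.098757] / 0.420289 = 2.560207
d₂ = d₁ − σ√T = 2.560207 − 0.420289 = 2.139918
N(d₁) = 0.994770,  N(d₂) = 0.983819,  e^(−rT) = 0.989618
E₀ = V₀·N(d₁) − D·e^(−rT)·N(d₂)
   = 191.7833·0.994770 − 72.1753·0.989618·0.983819 = 120.509916
B₀ = V₀ − E₀ = 191.7833 − 120.509916 = 71.273384

E0=120.5099 B0=71.2734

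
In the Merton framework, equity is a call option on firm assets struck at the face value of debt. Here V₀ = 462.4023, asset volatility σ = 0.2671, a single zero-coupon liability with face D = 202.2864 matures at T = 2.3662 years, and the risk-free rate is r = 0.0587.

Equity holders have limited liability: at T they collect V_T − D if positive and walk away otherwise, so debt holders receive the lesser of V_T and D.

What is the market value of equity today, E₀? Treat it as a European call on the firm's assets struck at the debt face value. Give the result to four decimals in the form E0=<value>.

d₁ = [ln(V₀/D) + (r + σ²/2)T] / (σ√T)
   = [ln(462.4023/202.2864) + (0.0587 + 0.5·0.2671²)·2.3662] / (0.2671·√2.3662)
   = [0.826751 + 0.223301] / 0.410865 = 2.555708
d₂ = d₁ − σ√T = 2.555708 − 0.410865 = 2.144842
N(d₁) = 0.994701,  N(d₂) = 0.984017,  e^(−rT) = 0.870319
E₀ = V₀·N(d₁) − D·e^(−rT)·N(d₂)
   = 462.4023·0.994701 − 202.2864·0.870319·0.984017 = 286.712416

E0=286.7124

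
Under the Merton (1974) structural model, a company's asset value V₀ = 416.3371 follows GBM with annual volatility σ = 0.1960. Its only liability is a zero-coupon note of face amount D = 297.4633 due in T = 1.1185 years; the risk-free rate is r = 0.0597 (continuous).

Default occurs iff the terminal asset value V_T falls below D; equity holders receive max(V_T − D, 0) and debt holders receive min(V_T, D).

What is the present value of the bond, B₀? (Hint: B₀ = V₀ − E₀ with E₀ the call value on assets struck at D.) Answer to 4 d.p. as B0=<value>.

B0=277.5569

d₁ = [ln(V₀/D) + (r + σ²/2)T] / (σ√T)
   = [ln(416.3371/297.4633) + (0.0597 + 0.5·0.1960²)·1.1185] / (0.1960·√1.1185)
   = [0.336204 + 0.088259] / 0.207288 = 2.047697
d₂ = d₁ − σ√T = 2.047697 − 0.207288 = 1.840409
N(d₁) = 0.979705,  N(d₂) = 0.967146,  e^(−rT) = 0.935406
E₀ = V₀·N(d₁) − D·e^(−rT)·N(d₂)
   = 416.3371·0.979705 − 297.4633·0.935406·0.967146 = 138.780220
B₀ = V₀ − E₀ = 416.3371 − 138.780220 = 277.556880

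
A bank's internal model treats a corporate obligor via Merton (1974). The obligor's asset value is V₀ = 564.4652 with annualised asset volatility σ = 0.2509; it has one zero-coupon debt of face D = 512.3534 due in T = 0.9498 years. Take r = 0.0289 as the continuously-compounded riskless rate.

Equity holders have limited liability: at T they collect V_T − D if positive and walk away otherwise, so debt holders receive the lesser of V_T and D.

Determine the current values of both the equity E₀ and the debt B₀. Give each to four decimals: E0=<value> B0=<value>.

E0=91.2085 B0=473.2567

d₁ = [ln(V₀/D) + (r + σ²/2)T] / (σ√T)
   = [ln(564.4652/512.3534) + (0.0289 + 0.5·0.2509²)·0.9498] / (0.2509·√0.9498)
   = [0.096864 + 0.057345] / 0.244521 = 0.630655
d₂ = d₁ − σ√T = 0.630655 − 0.244521 = 0.386134
N(d₁) = 0.735867,  N(d₂) = 0.650301,  e^(−rT) = 0.972924
E₀ = V₀·N(d₁) − D·e^(−rT)·N(d₂)
   = 564.4652·0.735867 − 512.3534·0.972924·0.650301 = 91.208526
B₀ = V₀ − E₀ = 564.4652 − 91.208526 = 473.256674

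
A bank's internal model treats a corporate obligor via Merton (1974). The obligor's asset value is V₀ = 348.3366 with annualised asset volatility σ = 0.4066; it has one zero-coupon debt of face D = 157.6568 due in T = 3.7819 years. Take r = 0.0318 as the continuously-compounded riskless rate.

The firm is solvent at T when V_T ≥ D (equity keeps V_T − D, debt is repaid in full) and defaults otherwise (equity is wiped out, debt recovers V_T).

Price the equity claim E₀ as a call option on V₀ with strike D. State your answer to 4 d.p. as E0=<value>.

d₁ = [ln(V₀/D) + (r + σ²/2)T] / (σ√T)
   = [ln(348.3366/157.6568) + (0.0318 + 0.5·0.4066²)·3.7819] / (0.4066·√3.7819)
   = [0.792749 + 0.432883] / 0.790719 = 1.550021
d₂ = d₁ − σ√T = 1.550021 − 0.790719 = 0.759302
N(d₁) = 0.939432,  N(d₂) = 0.776164,  e^(−rT) = 0.886686
E₀ = V₀·N(d₁) − D·e^(−rT)·N(d₂)
   = 348.3366·0.939432 − 157.6568·0.886686·0.776164 = 218.736906

E0=218.7369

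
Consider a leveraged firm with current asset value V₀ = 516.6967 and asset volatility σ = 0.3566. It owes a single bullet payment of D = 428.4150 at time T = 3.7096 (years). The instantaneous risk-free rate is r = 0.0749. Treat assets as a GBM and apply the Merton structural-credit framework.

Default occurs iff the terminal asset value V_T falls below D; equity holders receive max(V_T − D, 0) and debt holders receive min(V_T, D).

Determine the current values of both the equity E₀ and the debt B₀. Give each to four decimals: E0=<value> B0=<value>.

d₁ = [ln(V₀/D) + (r + σ²/2)T] / (σ√T)
   = [ln(516.6967/428.4150) + (0.0749 + 0.5·0.3566²)·3.7096] / (0.3566·√3.7096)
   = [0.187364 + 0.513712] / 0.686823 = 1.020752
d₂ = d₁ − σ√T = 1.020752 − 0.686823 = 0.333928
N(d₁) = 0.846314,  N(d₂) = 0.630783,  e^(−rT) = 0.757411
E₀ = V₀·N(d₁) − D·e^(−rT)·N(d₂)
   = 516.6967·0.846314 − 428.4150·0.757411·0.630783 = 232.607092
B₀ = V₀ − E₀ = 516.6967 − 232.607092 = 284.089608

E0=232.6071 B0=284.0896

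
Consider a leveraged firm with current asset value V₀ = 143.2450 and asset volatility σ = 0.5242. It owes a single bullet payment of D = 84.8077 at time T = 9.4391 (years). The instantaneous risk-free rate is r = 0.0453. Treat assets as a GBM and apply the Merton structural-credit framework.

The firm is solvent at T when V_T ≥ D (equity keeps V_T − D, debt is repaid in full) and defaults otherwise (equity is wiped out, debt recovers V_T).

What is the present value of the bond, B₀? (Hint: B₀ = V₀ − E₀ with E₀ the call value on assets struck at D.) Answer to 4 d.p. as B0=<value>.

B0=34.6082

d₁ = [ln(V₀/D) + (r + σ²/2)T] / (σ√T)
   = [ln(143.2450/84.8077) + (0.0453 + 0.5·0.5242²)·9.4391] / (0.5242·√9.4391)
   = [0.524170 + 1.724456] / 1.610506 = 1.396223
d₂ = d₁ − σ√T = 1.396223 − 1.610506 = -0.214283
N(d₁) = 0.918676,  N(d₂) = 0.415163,  e^(−rT) = 0.652078
E₀ = V₀·N(d₁) − D·e^(−rT)·N(d₂)
   = 143.2450·0.918676 − 84.8077·0.652078·0.415163 = 108.636753
B₀ = V₀ − E₀ = 143.2450 − 108.636753 = 34.608247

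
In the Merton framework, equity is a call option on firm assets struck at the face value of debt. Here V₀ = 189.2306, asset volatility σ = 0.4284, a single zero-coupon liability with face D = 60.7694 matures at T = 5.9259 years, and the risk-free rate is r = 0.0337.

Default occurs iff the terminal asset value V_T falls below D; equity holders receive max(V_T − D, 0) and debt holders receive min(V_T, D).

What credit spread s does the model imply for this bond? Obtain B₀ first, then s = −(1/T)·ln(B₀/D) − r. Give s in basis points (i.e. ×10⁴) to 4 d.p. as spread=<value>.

spread=155.2037

d₁ = [ln(V₀/D) + (r + σ²/2)T] / (σ√T)
   = [ln(189.2306/60.7694) + (0.0337 + 0.5·0.4284²)·5.9259] / (0.4284·√5.9259)
   = [1.135880 + 0.743483] / 1.042861 = 1.802121
d₂ = d₁ − σ√T = 1.802121 − 1.042861 = 0.759260
N(d₁) = 0.964237,  N(d₂) = 0.776151,  e^(−rT) = 0.818974
E₀ = V₀·N(d₁) − D·e^(−rT)·N(d₂)
   = 189.2306·0.964237 − 60.7694·0.818974·0.776151 = 143.835173
B₀ = V₀ − E₀ = 189.2306 − 143.835173 = 45.395427
spread = −(1/T)·ln(B₀/D) − r = −(1/5.9259)·ln(45.395427/60.7694) − 0.0337 = 0.01552037
in basis points: 0.01552037 × 10⁴ = 155.2037 bp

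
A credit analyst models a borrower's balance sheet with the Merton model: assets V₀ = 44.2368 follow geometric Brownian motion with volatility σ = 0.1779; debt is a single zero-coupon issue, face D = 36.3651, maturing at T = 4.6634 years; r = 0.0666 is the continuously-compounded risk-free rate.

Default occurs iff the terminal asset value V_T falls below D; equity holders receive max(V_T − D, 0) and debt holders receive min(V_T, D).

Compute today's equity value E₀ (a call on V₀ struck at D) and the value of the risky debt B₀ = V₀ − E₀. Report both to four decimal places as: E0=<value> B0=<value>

E0=18.1505 B0=26.0863

d₁ = [ln(V₀/D) + (r + σ²/2)T] / (σ√T)
   = [ln(44.2368/36.3651) + (0.0666 + 0.5·0.1779²)·4.6634] / (0.1779·√4.6634)
   = [0.195947 + 0.384377] / 0.384173 = 1.510580
d₂ = d₁ − σ√T = 1.510580 − 0.384173 = 1.126406
N(d₁) = 0.934552,  N(d₂) = 0.870003,  e^(−rT) = 0.733020
E₀ = V₀·N(d₁) − D·e^(−rT)·N(d₂)
   = 44.2368·0.934552 − 36.3651·0.733020·0.870003 = 18.150497
B₀ = V₀ − E₀ = 44.2368 − 18.150497 = 26.086303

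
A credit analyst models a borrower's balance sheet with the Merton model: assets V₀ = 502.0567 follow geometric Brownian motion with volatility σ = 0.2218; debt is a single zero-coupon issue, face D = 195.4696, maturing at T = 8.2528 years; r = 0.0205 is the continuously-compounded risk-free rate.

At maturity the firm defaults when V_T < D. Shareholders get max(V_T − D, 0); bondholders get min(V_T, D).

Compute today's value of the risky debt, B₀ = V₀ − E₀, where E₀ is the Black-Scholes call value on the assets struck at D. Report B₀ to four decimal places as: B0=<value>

d₁ = [ln(V₀/D) + (r + σ²/2)T] / (σ√T)
   = [ln(502.0567/195.4696) + (0.0205 + 0.5·0.2218²)·8.2528] / (0.2218·√8.2528)
   = [0.943308 + 0.372182] / 0.637180 = 2.064549
d₂ = d₁ − σ√T = 2.064549 − 0.637180 = 1.427369
N(d₁) = 0.980517,  N(d₂) = 0.923263,  e^(−rT) = 0.844355
E₀ = V₀·N(d₁) − D·e^(−rT)·N(d₂)
   = 502.0567·0.980517 − 195.4696·0.844355·0.923263 = 339.894575
B₀ = V₀ − E₀ = 502.0567 − 339.894575 = 162.162125

B0=162.1621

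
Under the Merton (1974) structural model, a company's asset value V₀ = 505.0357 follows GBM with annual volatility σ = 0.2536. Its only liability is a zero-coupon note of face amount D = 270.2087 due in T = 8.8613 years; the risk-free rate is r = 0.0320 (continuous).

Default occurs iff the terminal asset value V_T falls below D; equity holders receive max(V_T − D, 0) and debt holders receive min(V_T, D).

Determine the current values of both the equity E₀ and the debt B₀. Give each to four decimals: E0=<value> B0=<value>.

E0=314.3757 B0=190.6600

d₁ = [ln(V₀/D) + (r + σ²/2)T] / (σ√T)
   = [ln(505.0357/270.2087) + (0.0320 + 0.5·0.2536²)·8.8613] / (0.2536·√8.8613)
   = [0.625434 + 0.568510] / 0.754915 = 1.581562
d₂ = d₁ − σ√T = 1.581562 − 0.754915 = 0.826647
N(d₁) = 0.943125,  N(d₂) = 0.795781,  e^(−rT) = 0.753097
E₀ = V₀·N(d₁) − D·e^(−rT)·N(d₂)
   = 505.0357·0.943125 − 270.2087·0.753097·0.795781 = 314.375711
B₀ = V₀ − E₀ = 505.0357 − 314.375711 = 190.659989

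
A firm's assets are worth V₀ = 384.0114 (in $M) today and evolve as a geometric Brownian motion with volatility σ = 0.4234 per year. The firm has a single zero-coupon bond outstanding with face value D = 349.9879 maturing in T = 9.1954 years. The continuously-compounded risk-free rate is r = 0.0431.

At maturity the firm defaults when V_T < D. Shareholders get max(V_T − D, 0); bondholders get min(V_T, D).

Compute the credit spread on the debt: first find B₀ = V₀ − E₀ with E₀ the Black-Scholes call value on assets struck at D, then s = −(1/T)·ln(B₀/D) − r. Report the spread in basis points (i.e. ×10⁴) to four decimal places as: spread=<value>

spread=473.7617

d₁ = [ln(V₀/D) + (r + σ²/2)T] / (σ√T)
   = [ln(384.0114/349.9879) + (0.0431 + 0.5·0.4234²)·9.1954] / (0.4234·√9.1954)
   = [0.092774 + 1.220540] / 1.283915 = 1.022898
d₂ = d₁ − σ√T = 1.022898 − 1.283915 = -0.261017
N(d₁) = 0.846822,  N(d₂) = 0.397040,  e^(−rT) = 0.672790
E₀ = V₀·N(d₁) − D·e^(−rT)·N(d₂)
   = 384.0114·0.846822 − 349.9879·0.672790·0.397040 = 231.698945
B₀ = V₀ − E₀ = 384.0114 − 231.698945 = 152.312455
spread = −(1/T)·ln(B₀/D) − r = −(1/9.1954)·ln(152.312455/349.9879) − 0.0431 = 0.04737617
in basis points: 0.04737617 × 10⁴ = 473.7617 bp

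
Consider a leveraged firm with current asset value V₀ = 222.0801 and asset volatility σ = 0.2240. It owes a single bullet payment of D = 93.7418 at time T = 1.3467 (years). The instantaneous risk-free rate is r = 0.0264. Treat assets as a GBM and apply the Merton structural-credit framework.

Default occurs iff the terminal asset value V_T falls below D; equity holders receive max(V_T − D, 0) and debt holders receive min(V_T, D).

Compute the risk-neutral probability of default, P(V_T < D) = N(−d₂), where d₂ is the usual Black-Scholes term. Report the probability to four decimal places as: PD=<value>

PD=0.0004

d₁ = [ln(V₀/D) + (r + σ²/2)T] / (σ√T)
   = [ln(222.0801/93.7418) + (0.0264 + 0.5·0.2240²)·1.3467] / (0.2240·√1.3467)
   = [0.862494 + 0.069339] / 0.259946 = 3.584714
d₂ = d₁ − σ√T = 3.584714 − 0.259946 = 3.324768
risk-neutral PD = N(−d₂) = N(-3.324768) = 0.000442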